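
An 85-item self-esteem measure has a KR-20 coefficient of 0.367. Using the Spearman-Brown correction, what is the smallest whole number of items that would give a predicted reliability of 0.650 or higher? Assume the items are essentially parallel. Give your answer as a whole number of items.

Rearranging the Spearman-Brown formula for n,
n = r*(1 − r) / [ r (1 − r*) ]
n = [0.650 × 0.633] / [0.367 × 0.350]
  = 0.411450 / 0.128450 = 3.2032
Items needed = n × 85 = 3.2032 × 85 ≈ 272.27 → round up to 273

273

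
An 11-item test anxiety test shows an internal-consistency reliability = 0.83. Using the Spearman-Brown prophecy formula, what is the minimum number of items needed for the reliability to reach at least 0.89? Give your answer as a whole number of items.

19

n = 0.89(1 − 0.83) / [0.83(1 − 0.89)]
n = 0.1513 / 0.0913 ≈ 1.6572
Items needed = n × 11 = 1.6572 × 11 ≈ 18.23 → round up to 19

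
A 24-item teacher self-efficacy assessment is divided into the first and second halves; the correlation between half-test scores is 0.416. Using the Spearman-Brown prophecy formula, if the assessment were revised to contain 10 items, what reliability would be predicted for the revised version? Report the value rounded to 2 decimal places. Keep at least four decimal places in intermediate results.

0.37

First correct the split-half correlation to full-test reliability: r_full = 2 × 0.416 / (1 + 0.416) ≈ 0.5876
Then adjust to 10 items: n = 10/24 = 0.4167
r_new = n·r_full / (1 + (n − 1)·r_full) = 0.2449 / 0.6573 ≈ 0.3726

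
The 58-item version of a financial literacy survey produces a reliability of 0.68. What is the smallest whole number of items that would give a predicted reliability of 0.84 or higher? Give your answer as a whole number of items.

n = 0.84 × (1 − 0.68) / [ 0.68 × (1 − 0.84) ]
  = 0.2688 / 0.1088 = 2.4706
Items needed = n × 58 = 2.4706 × 58 ≈ 143.29 → round up to 144

144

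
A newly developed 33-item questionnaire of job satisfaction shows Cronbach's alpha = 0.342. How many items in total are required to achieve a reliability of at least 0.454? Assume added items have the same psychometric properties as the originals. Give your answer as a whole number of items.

53

n = 0.454 × (1 − 0.342) / [ 0.342 × (1 − 0.454) ]
n = 0.298732 / 0.186732 ≈ 1.5998
1.5998 × 33 = 52.79 → 53 items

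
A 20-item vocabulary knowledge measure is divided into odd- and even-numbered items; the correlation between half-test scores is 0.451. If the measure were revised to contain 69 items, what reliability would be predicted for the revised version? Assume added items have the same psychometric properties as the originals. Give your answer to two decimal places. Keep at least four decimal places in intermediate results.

Spearman-Brown correction (n = 2): r_full = 2·0.451/(1 + 0.451) = 0.6216
Length factor from 20 to 69 items: n = 69/20 = 3.4500
r_new = n·r_full / (1 + (n − 1)·r_full) = 2.1445 / 2.5229 ≈ 0.8500

0.85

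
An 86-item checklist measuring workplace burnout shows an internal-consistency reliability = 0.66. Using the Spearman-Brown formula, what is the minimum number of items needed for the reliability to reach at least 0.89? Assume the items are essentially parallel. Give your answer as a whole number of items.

Invert Spearman-Brown to solve for n:
n = r*(1 − r) / [ r (1 − r*) ]
n = 0.89(1 − 0.66) / [0.66(1 − 0.89)]
n = 0.3026 / 0.0726 ≈ 4.1680
4.1680 × 86 = 358.45 → 359 items

359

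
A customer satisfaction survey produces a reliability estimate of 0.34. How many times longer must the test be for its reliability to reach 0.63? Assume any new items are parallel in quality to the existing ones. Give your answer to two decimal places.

3.31

Spearman-Brown solved for the length factor n:
n = r_target (1 − r_old) / [ r_old (1 − r_target) ]
n = 0.63 × (1 − 0.34) / [ 0.34 × (1 − 0.63) ]
  = 0.4158 / 0.1258 = 3.3052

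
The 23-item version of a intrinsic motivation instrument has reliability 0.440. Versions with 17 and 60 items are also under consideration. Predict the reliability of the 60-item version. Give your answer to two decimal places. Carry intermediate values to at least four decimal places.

0.67

The 17-item form is not needed; work directly from the 23-item form with n = 60/23 = 2.6087.
r_{60} = n·r / (1 + (n − 1)·r) = 1.1478 / 1.7078 ≈ 0.6721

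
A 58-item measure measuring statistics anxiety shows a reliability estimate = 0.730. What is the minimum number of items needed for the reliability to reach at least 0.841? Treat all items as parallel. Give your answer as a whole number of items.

114

Rearranging the Spearman-Brown formula for n,
n = r*(1 − r) / [ r (1 − r*) ]
n = 0.841(1 − 0.730) / [0.730(1 − 0.841)]
n = 0.227070 / 0.116070 ≈ 1.9563
1.9563 × 58 = 113.47 → 114 items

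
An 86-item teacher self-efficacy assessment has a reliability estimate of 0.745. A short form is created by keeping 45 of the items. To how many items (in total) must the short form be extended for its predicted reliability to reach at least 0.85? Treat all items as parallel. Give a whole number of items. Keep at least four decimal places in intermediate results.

Short-form reliability: n = 45/86 = 0.5233; r_45 = n·r/(1+(n−1)r) ≈ 0.6046
Length factor from the short form to reach 0.85: n' = 0.85(1 − 0.6046) / [0.6046(1 − 0.85)] ≈ 3.7059
Items = 3.7059 × 45 ≈ 166.77 → 167

167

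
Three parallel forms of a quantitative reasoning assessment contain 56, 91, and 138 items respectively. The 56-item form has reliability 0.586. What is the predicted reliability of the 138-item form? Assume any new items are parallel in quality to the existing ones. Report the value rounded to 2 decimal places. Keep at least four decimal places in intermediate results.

0.78

The 91-item form is not needed; work directly from the 56-item form with n = 138/56 = 2.4643.
r_{138} = n·r / (1 + (n − 1)·r) = 1.4441 / 1.8581 ≈ 0.7772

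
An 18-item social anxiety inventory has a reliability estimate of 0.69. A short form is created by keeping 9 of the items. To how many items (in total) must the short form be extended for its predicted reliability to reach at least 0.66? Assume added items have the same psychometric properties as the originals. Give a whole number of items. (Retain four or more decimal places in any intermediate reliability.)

First, r for the 9-item form: n = 9/18 = 0.5000, so r_9 = 0.5000·0.69/(1 + (0.5000 − 1)·0.69) = 0.5267
Then solve for n' with r_old = 0.5267, r_target = 0.66: n' = 0.66(1 − 0.5267)/[0.5267(1 − 0.66)] = 1.7444
Items = 1.7444 × 9 ≈ 15.70 → 16

16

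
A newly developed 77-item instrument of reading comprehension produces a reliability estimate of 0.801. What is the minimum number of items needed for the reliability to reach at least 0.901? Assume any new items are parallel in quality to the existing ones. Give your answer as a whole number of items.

n = 0.901(1 − 0.801) / [0.801(1 − 0.901)]
n = 0.179299 / 0.079299 ≈ 2.2610
2.2610 × 77 = 174.10 → 175 items

175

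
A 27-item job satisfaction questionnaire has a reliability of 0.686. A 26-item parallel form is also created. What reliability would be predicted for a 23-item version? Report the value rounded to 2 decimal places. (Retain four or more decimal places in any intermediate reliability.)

Only the ratio of lengths matters: n = 23/27 = 0.8519
r_{23} = n·r / (1 + (n − 1)·r) = 0.5844 / 0.8984 ≈ 0.6505

0.65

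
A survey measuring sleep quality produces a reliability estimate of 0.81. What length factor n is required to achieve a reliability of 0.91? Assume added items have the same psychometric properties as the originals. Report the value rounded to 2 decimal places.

n = 0.91 × (1 − 0.81) / [ 0.81 × (1 − 0.91) ]
n = 0.1729 / 0.0729 ≈ 2.3717

2.37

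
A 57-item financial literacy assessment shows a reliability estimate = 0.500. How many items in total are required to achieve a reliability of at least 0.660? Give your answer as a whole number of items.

111

n = 0.660 × (1 − 0.500) / [ 0.500 × (1 − 0.660) ]
  = 0.330000 / 0.170000 = 1.9412
Items needed = n × 57 = 1.9412 × 57 ≈ 110.65 → round up to 111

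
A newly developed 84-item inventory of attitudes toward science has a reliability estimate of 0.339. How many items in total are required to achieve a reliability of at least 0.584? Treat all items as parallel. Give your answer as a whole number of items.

Invert Spearman-Brown to solve for n:
n = r*(1 − r) / [ r (1 − r*) ]
n = 0.584(1 − 0.339) / [0.339(1 − 0.584)]
  = 0.386024 / 0.141024 = 2.7373
Items needed = n × 84 = 2.7373 × 84 ≈ 229.93 → round up to 230

230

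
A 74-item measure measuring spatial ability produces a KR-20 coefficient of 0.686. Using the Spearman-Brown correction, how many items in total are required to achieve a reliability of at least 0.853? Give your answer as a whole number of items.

197

Invert Spearman-Brown to solve for n:
n = r*(1 − r) / [ r (1 − r*) ]
n = [0.853 × 0.314] / [0.686 × 0.147]
  = 0.267842 / 0.100842 = 2.6561
2.6561 × 74 = 196.55 → 197 items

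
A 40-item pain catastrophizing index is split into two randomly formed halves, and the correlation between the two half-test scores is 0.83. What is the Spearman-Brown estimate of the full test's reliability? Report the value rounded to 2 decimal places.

Apply the Spearman-Brown correction with n = 2:
r_full = 2r_hh / (1 + r_hh) = 2 × 0.83 / (1 + 0.83)
r_full = 1.6600 / 1.8300 ≈ 0.9071

0.91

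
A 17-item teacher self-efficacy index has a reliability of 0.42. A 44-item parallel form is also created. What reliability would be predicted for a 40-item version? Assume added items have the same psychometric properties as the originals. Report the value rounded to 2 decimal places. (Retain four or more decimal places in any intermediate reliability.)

0.63

Only the ratio of lengths matters: n = 40/17 = 2.3529
r_{40} = n·r / (1 + (n − 1)·r) = 0.9882 / 1.5682 ≈ 0.6301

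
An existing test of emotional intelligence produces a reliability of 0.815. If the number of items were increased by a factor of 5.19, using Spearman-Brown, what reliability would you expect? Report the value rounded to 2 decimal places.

r_new = 5.19·0.815 / [1 + (5.19 − 1)·0.815]
r_new = 4.2298 / 4.4148 ≈ 0.9581

0.96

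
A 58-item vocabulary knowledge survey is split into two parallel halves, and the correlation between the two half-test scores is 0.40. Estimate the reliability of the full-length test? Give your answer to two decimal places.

r_full = 2r_hh / (1 + r_hh) = 2 × 0.40 / (1 + 0.40)
r_full = 0.8000 / 1.4000 ≈ 0.5714

0.57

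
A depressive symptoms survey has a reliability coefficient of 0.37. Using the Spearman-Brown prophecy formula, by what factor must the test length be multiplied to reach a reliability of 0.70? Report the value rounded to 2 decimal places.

3.97

Invert Spearman-Brown to solve for n:
n = r*(1 − r) / [ r (1 − r*) ]
n = 0.70(1 − 0.37) / [0.37(1 − 0.70)]
  = 0.4410 / 0.1110 = 3.9730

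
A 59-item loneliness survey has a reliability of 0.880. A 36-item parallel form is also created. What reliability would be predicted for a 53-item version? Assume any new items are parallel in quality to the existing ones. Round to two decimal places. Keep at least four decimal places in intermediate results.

The 36-item form is not needed; work directly from the 59-item form with n = 53/59 = 0.8983.
r_{53} = n·r / (1 + (n − 1)·r) = 0.7905 / 0.9105 ≈ 0.8682

0.87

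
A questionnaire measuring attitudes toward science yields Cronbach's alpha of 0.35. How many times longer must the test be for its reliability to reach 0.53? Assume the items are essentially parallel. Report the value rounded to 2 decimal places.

2.09

Spearman-Brown solved for the length factor n:
n = r*(1 − r) / [ r (1 − r*) ]
n = 0.53(1 − 0.35) / [0.35(1 − 0.53)]
  = 0.3445 / 0.1645 = 2.0942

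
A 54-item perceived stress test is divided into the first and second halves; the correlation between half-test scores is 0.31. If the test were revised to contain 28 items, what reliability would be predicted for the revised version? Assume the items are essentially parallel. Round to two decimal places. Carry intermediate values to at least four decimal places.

Full-test reliability from the split-half r: r_full = 2(0.31)/(1 + 0.31) = 0.4733
Length factor from 54 to 28 items: n = 28/54 = 0.5185
r_new = n·r_full / (1 + (n − 1)·r_full) = 0.2454 / 0.7721 ≈ 0.3178

0.32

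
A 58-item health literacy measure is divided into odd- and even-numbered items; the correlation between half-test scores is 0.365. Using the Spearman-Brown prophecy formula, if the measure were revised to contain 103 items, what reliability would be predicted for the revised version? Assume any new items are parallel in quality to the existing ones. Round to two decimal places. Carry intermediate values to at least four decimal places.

0.67

Spearman-Brown correction (n = 2): r_full = 2·0.365/(1 + 0.365) = 0.5348
Length factor from 58 to 103 items: n = 103/58 = 1.7759
r_new = n·r_full / (1 + (n − 1)·r_full) = 0.9498 / 1.4150 ≈ 0.6712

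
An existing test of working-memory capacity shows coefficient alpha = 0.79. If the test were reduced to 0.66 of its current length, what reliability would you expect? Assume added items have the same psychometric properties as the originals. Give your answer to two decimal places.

r_new = 0.66·0.79 / [1 + (0.66 − 1)·0.79]
r_new = 0.5214 / 0.7314 ≈ 0.7129

0.71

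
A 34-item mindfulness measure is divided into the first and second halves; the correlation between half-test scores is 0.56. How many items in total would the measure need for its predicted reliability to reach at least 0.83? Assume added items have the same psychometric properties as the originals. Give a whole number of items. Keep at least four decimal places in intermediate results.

66

r_full = 2(0.56)/(1 + 0.56) = 0.7179
n = r_tgt(1 − r_full) / [r_full(1 − r_tgt)] = 0.83 × 0.2821 / (0.7179 × 0.17) ≈ 1.9185
Items = 1.9185 × 34 ≈ 65.23 → 66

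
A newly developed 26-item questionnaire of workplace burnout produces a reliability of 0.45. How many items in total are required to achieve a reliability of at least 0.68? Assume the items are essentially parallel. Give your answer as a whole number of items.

n = 0.68(1 − 0.45) / [0.45(1 − 0.68)]
  = 0.3740 / 0.1440 = 2.5972
Items needed = n × 26 = 2.5972 × 26 ≈ 67.53 → round up to 68

68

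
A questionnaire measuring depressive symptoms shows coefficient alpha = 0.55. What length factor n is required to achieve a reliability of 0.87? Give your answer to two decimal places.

5.48

Invert Spearman-Brown to solve for n:
n = r_target (1 − r_old) / [ r_old (1 − r_target) ]
n = [0.87 × 0.45] / [0.55 × 0.13]
n = 0.3915 / 0.0715 ≈ 5.4755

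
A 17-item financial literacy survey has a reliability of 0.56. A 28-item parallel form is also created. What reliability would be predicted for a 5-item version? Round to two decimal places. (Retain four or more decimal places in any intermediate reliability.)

Only the ratio of lengths matters: n = 5/17 = 0.2941
r_{5} = n·r / (1 + (n − 1)·r) = 0.1647 / 0.6047 ≈ 0.2724

0.27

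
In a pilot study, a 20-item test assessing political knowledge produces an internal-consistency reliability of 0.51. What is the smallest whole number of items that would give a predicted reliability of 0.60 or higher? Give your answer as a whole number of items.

29

Invert Spearman-Brown to solve for n:
n = r*(1 − r) / [ r (1 − r*) ]
n = 0.60 × (1 − 0.51) / [ 0.51 × (1 − 0.60) ]
n = 0.2940 / 0.2040 ≈ 1.4412
So the test needs 1.4412 × 20 ≈ 28.82 items; rounding up, 29.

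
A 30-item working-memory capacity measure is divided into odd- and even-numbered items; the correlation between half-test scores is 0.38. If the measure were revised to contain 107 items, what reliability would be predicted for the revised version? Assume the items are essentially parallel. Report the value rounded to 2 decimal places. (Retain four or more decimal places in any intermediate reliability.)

Spearman-Brown correction (n = 2): r_full = 2·0.38/(1 + 0.38) = 0.5507
Then adjust to 107 items: n = 107/30 = 3.5667
r_new = n·r_full / (1 + (n − 1)·r_full) = 1.9642 / 2.4135 ≈ 0.8138

0.81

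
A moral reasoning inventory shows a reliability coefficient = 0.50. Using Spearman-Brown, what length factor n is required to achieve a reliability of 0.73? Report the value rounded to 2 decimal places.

n = 0.73 × (1 − 0.50) / [ 0.50 × (1 − 0.73) ]
n = 0.3650 / 0.1350 ≈ 2.7037

2.70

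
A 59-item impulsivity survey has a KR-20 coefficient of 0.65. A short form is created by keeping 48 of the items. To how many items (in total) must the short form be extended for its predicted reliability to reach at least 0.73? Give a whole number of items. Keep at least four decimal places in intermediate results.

86

First, r for the 48-item form: n = 48/59 = 0.8136, so r_48 = 0.8136·0.65/(1 + (0.8136 − 1)·0.65) = 0.6017
Then solve for n' with r_old = 0.6017, r_target = 0.73: n' = 0.73(1 − 0.6017)/[0.6017(1 − 0.73)] = 1.7897
Items = 1.7897 × 48 ≈ 85.91 → 86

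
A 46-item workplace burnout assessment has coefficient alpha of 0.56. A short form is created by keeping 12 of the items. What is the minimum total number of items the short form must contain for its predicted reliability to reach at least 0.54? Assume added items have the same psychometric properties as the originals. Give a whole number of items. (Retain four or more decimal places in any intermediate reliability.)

Short-form reliability: n = 12/46 = 0.2609; r_12 = n·r/(1+(n−1)r) ≈ 0.2493
Then solve for n' with r_old = 0.2493, r_target = 0.54: n' = 0.54(1 − 0.2493)/[0.2493(1 − 0.54)] = 3.5349
Total items = 3.5349 × 12 = 42.42, rounded up to 43.

43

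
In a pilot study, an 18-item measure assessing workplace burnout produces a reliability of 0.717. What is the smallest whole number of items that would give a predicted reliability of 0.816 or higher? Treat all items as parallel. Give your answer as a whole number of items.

Invert Spearman-Brown to solve for n:
n = r*(1 − r) / [ r (1 − r*) ]
n = 0.816(1 − 0.717) / [0.717(1 − 0.816)]
n = 0.230928 / 0.131928 ≈ 1.7504
So the test needs 1.7504 × 18 ≈ 31.51 items; rounding up, 32.

32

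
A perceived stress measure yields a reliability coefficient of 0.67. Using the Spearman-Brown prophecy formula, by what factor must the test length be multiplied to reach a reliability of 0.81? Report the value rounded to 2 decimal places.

n = [0.81 × 0.33] / [0.67 × 0.19]
n = 0.2673 / 0.1273 ≈ 2.0998

2.10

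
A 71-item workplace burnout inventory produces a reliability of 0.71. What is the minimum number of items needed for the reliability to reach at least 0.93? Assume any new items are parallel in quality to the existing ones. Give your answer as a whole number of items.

Invert Spearman-Brown to solve for n:
n = r_target (1 − r_old) / [ r_old (1 − r_target) ]
n = 0.93 × (1 − 0.71) / [ 0.71 × (1 − 0.93) ]
n = 0.2697 / 0.0497 ≈ 5.4266
So the test needs 5.4266 × 71 ≈ 385.29 items; rounding up, 386.

386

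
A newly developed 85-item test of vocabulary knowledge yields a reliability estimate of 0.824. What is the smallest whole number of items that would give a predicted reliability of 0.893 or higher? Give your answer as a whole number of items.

152

n = 0.893 × (1 − 0.824) / [ 0.824 × (1 − 0.893) ]
n = 0.157168 / 0.088168 ≈ 1.7826
Items needed = n × 85 = 1.7826 × 85 ≈ 151.52 → round up to 152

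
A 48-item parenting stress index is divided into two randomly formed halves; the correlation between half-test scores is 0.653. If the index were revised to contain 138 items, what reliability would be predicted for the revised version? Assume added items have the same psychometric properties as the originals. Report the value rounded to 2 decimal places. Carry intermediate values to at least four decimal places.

Full-test reliability from the split-half r: r_full = 2(0.653)/(1 + 0.653) = 0.7901
Length factor from 48 to 138 items: n = 138/48 = 2.8750
r_new = n·r_full / (1 + (n − 1)·r_full) = 2.2715 / 2.4814 ≈ 0.9154

0.92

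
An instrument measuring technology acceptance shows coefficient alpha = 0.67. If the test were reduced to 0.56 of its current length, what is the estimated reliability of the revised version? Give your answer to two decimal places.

0.53

r_new = (0.56 × 0.67) / (1 + (0.56 − 1) × 0.67)
     = 0.3752 / 0.7052 = 0.5320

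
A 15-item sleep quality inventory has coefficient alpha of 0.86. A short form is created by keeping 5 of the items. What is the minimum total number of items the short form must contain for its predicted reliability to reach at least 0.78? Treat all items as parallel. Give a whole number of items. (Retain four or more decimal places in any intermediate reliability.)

9

Short-form reliability: n = 5/15 = 0.3333; r_5 = n·r/(1+(n−1)r) ≈ 0.6719
Then solve for n' with r_old = 0.6719, r_target = 0.78: n' = 0.78(1 − 0.6719)/[0.6719(1 − 0.78)] = 1.7313
Items = 1.7313 × 5 ≈ 8.66 → 9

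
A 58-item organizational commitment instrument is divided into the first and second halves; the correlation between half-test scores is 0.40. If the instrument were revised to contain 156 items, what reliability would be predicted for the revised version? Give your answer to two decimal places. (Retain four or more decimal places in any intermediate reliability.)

First correct the split-half correlation to full-test reliability: r_full = 2 × 0.40 / (1 + 0.40) ≈ 0.5714
Then adjust to 156 items: n = 156/58 = 2.6897
r_new = n·r_full / (1 + (n − 1)·r_full) = 1.5369 / 1.9655 ≈ 0.7819

0.78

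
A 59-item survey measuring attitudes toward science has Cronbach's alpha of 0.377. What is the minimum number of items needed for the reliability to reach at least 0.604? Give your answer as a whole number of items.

Spearman-Brown solved for the length factor n:
n = r*(1 − r) / [ r (1 − r*) ]
n = 0.604 × (1 − 0.377) / [ 0.377 × (1 − 0.604) ]
n = 0.376292 / 0.149292 ≈ 2.5205
2.5205 × 59 = 148.71 → 149 items

149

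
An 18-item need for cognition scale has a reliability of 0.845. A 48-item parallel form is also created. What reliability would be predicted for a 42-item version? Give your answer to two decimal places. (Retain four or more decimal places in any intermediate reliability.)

0.93

Only the ratio of lengths matters: n = 42/18 = 2.3333
r_{42} = n·r / (1 + (n − 1)·r) = 1.9716 / 2.1266 ≈ 0.9271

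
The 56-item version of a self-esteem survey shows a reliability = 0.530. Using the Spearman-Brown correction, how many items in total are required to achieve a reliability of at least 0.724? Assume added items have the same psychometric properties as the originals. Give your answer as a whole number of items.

131

n = 0.724 × (1 − 0.530) / [ 0.530 × (1 − 0.724) ]
  = 0.340280 / 0.146280 = 2.3262
Items needed = n × 56 = 2.3262 × 56 ≈ 130.27 → round up to 131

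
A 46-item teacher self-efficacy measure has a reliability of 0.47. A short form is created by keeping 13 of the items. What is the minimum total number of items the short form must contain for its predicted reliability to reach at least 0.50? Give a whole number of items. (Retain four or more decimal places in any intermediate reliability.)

52

First, r for the 13-item form: n = 13/46 = 0.2826, so r_13 = 0.2826·0.47/(1 + (0.2826 − 1)·0.47) = 0.2004
Then solve for n' with r_old = 0.2004, r_target = 0.50: n' = 0.50(1 − 0.2004)/[0.2004(1 − 0.50)] = 3.9900
Total items = 3.9900 × 13 = 51.87, rounded up to 52.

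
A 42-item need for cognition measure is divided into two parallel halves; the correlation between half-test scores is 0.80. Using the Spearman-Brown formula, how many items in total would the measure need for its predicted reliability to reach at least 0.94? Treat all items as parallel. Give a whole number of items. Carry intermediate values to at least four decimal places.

Corrected full-test reliability: r_full = 2 × 0.80 / (1 + 0.80) ≈ 0.8889
n = r_tgt(1 − r_full) / [r_full(1 − r_tgt)] = 0.94 × 0.1111 / (0.8889 × 0.06) ≈ 1.9581
Required items = 1.9581 × 42 = 82.24, so 83 items.

83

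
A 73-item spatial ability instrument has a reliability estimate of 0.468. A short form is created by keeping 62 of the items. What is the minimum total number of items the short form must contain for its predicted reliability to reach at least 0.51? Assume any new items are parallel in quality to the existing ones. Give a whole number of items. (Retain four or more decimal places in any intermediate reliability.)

87

Short-form reliability: n = 62/73 = 0.8493; r_62 = n·r/(1+(n−1)r) ≈ 0.4276
Then solve for n' with r_old = 0.4276, r_target = 0.51: n' = 0.51(1 − 0.4276)/[0.4276(1 − 0.51)] = 1.3933
Items = 1.3933 × 62 ≈ 86.38 → 87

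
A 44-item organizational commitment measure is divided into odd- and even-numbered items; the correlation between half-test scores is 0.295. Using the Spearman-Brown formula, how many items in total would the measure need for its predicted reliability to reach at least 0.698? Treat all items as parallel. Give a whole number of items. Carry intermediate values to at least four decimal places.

122

r_full = 2(0.295)/(1 + 0.295) = 0.4556
n = r_tgt(1 − r_full) / [r_full(1 − r_tgt)] = 0.698 × 0.5444 / (0.4556 × 0.302) ≈ 2.7617
Items = 2.7617 × 44 ≈ 121.51 → 122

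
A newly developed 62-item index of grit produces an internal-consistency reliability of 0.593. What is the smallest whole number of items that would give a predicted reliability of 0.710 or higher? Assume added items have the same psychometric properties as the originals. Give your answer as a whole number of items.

Rearranging the Spearman-Brown formula for n,
n = r_target (1 − r_old) / [ r_old (1 − r_target) ]
n = [0.710 × 0.407] / [0.593 × 0.290]
  = 0.288970 / 0.171970 = 1.6804
1.6804 × 62 = 104.18 → 105 items

105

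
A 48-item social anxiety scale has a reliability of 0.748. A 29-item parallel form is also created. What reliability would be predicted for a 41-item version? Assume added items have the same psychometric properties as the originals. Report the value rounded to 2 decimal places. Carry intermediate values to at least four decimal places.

0.72

The 29-item form is not needed; work directly from the 48-item form with n = 41/48 = 0.8542.
r_{41} = n·r / (1 + (n − 1)·r) = 0.6389 / 0.8909 ≈ 0.7171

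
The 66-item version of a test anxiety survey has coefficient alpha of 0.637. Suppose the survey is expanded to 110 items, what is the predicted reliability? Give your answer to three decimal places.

0.745

n = 110/66 = 1.6667
By Spearman-Brown, r_new = n r / (1 + (n − 1) r).
r_new = 1.6667·0.637 / [1 + (1.6667 − 1)·0.637]
     = 1.0617 / 1.4247 = 0.7452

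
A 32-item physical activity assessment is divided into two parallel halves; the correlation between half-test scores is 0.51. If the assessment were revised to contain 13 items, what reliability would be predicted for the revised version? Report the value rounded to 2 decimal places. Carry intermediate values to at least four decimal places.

Full-test reliability from the split-half r: r_full = 2(0.51)/(1 + 0.51) = 0.6755
Then adjust to 13 items: n = 13/32 = 0.4062
r_new = n·r_full / (1 + (n − 1)·r_full) = 0.2744 / 0.5989 ≈ 0.4582

0.46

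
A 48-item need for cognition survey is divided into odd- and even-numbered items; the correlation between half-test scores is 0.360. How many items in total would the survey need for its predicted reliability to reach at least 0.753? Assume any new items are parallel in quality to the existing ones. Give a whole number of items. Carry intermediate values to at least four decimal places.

131

Corrected full-test reliability: r_full = 2 × 0.360 / (1 + 0.360) ≈ 0.5294
Solve Spearman-Brown for n: n = 0.753(1 − 0.5294) / [0.5294(1 − 0.753)] = 2.7100
Items = 2.7100 × 48 ≈ 130.08 → 131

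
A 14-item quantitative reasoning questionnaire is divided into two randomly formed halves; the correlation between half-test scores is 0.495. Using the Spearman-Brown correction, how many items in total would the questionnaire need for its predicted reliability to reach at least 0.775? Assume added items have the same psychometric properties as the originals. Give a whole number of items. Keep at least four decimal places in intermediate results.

r_full = 2(0.495)/(1 + 0.495) = 0.6622
n = r_tgt(1 − r_full) / [r_full(1 − r_tgt)] = 0.775 × 0.3378 / (0.6622 × 0.225) ≈ 1.7571
Required items = 1.7571 × 14 = 24.60, so 25 items.

25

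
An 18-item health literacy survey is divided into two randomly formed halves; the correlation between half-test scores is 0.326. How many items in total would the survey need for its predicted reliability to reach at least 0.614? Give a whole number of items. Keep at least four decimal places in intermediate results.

30

r_full = 2(0.326)/(1 + 0.326) = 0.4917
Solve Spearman-Brown for n: n = 0.614(1 − 0.4917) / [0.4917(1 − 0.614)] = 1.6444
Required items = 1.6444 × 18 = 29.60, so 30 items.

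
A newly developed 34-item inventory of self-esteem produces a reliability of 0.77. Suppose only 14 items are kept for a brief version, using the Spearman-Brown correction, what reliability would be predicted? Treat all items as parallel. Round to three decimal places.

The new length is 14/34 = 0.4118 times the old.
Spearman-Brown: r_new = n·r / (1 + (n − 1)·r)
r_new = 0.4118·0.77 / [1 + (0.4118 − 1)·0.77]
r_new = 0.3171 / 0.5471 ≈ 0.5796

0.580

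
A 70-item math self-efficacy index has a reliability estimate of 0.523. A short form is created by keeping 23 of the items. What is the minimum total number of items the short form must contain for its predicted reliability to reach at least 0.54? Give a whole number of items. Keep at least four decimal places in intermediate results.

First, r for the 23-item form: n = 23/70 = 0.3286, so r_23 = 0.3286·0.523/(1 + (0.3286 − 1)·0.523) = 0.2649
Length factor from the short form to reach 0.54: n' = 0.54(1 − 0.2649) / [0.2649(1 − 0.54)] ≈ 3.2576
Total items = 3.2576 × 23 = 74.92, rounded up to 75.

75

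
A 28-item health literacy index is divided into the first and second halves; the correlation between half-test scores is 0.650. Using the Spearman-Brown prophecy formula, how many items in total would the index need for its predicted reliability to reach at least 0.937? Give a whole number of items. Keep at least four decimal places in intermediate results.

Corrected full-test reliability: r_full = 2 × 0.650 / (1 + 0.650) ≈ 0.7879
Solve Spearman-Brown for n: n = 0.937(1 − 0.7879) / [0.7879(1 − 0.937)] = 4.0038
Items = 4.0038 × 28 ≈ 112.11 → 113

113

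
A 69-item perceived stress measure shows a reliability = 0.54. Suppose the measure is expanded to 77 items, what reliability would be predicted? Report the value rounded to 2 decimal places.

0.57

n = 77/69 = 1.1159
By Spearman-Brown, r_new = n r / (1 + (n − 1) r).
r_new = 1.1159·0.54 / [1 + (1.1159 − 1)·0.54]
r_new = 0.6026 / 1.0626 ≈ 0.5671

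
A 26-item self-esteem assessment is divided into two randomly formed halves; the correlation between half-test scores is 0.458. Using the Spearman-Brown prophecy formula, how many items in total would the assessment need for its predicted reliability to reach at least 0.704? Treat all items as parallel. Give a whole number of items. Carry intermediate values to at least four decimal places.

37

r_full = 2(0.458)/(1 + 0.458) = 0.6283
Solve Spearman-Brown for n: n = 0.704(1 − 0.6283) / [0.6283(1 − 0.704)] = 1.4070
Items = 1.4070 × 26 ≈ 36.58 → 37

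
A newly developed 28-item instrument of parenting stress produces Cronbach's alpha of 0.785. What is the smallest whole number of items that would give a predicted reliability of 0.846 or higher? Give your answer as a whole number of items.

43

n = 0.846(1 − 0.785) / [0.785(1 − 0.846)]
  = 0.181890 / 0.120890 = 1.5046
So the test needs 1.5046 × 28 ≈ 42.13 items; rounding up, 43.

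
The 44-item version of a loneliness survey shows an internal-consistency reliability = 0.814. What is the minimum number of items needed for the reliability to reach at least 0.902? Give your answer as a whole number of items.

Rearranging the Spearman-Brown formula for n,
n = r_target (1 − r_old) / [ r_old (1 − r_target) ]
n = 0.902(1 − 0.814) / [0.814(1 − 0.902)]
n = 0.167772 / 0.079772 ≈ 2.1031
2.1031 × 44 = 92.54 → 93 items

93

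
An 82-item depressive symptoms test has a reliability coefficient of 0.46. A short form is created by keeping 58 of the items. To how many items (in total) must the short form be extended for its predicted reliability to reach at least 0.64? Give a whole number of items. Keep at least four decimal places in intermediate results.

172

Short-form reliability: n = 58/82 = 0.7073; r_58 = n·r/(1+(n−1)r) ≈ 0.3760
Then solve for n' with r_old = 0.3760, r_target = 0.64: n' = 0.64(1 − 0.3760)/[0.3760(1 − 0.64)] = 2.9504
Items = 2.9504 × 58 ≈ 171.12 → 172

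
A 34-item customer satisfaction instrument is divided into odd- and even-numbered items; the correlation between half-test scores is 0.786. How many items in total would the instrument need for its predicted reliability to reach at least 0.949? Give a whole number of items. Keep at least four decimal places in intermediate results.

r_full = 2(0.786)/(1 + 0.786) = 0.8802
Solve Spearman-Brown for n: n = 0.949(1 − 0.8802) / [0.8802(1 − 0.949)] = 2.5326
Items = 2.5326 × 34 ≈ 86.11 → 87

87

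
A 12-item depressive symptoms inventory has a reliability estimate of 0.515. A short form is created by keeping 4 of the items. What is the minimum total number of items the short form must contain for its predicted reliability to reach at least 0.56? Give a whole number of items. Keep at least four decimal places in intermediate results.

Short-form reliability: n = 4/12 = 0.3333; r_4 = n·r/(1+(n−1)r) ≈ 0.2614
Length factor from the short form to reach 0.56: n' = 0.56(1 − 0.2614) / [0.2614(1 − 0.56)] ≈ 3.5962
Items = 3.5962 × 4 ≈ 14.38 → 15

15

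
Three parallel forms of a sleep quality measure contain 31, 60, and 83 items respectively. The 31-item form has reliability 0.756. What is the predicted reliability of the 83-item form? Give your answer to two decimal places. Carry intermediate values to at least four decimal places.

0.89

Only the ratio of lengths matters: n = 83/31 = 2.6774
r_{83} = n·r / (1 + (n − 1)·r) = 2.0241 / 2.2681 ≈ 0.8924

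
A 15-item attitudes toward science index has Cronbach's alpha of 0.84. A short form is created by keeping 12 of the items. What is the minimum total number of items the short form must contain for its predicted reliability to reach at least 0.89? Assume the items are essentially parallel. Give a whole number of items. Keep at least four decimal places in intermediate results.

Short-form reliability: n = 12/15 = 0.8000; r_12 = n·r/(1+(n−1)r) ≈ 0.8077
Then solve for n' with r_old = 0.8077, r_target = 0.89: n' = 0.89(1 − 0.8077)/[0.8077(1 − 0.89)] = 1.9263
Total items = 1.9263 × 12 = 23.12, rounded up to 24.

24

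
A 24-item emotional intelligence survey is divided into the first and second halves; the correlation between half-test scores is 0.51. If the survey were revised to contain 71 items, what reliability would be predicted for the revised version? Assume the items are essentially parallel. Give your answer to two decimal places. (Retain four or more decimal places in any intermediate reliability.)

Spearman-Brown correction (n = 2): r_full = 2·0.51/(1 + 0.51) = 0.6755
Length factor from 24 to 71 items: n = 71/24 = 2.9583
r_new = n·r_full / (1 + (n − 1)·r_full) = 1.9983 / 2.3228 ≈ 0.8603

0.86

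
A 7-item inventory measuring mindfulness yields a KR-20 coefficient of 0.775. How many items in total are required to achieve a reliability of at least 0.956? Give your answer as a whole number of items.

45

Invert Spearman-Brown to solve for n:
n = r_target (1 − r_old) / [ r_old (1 − r_target) ]
n = 0.956 × (1 − 0.775) / [ 0.775 × (1 − 0.956) ]
n = 0.215100 / 0.034100 ≈ 6.3079
Items needed = n × 7 = 6.3079 × 7 ≈ 44.16 → round up to 45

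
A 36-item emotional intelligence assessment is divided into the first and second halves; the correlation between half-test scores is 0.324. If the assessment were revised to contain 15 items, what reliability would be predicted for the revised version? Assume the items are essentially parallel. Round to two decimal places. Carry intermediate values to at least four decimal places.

Full-test reliability from the split-half r: r_full = 2(0.324)/(1 + 0.324) = 0.4894
Length factor from 36 to 15 items: n = 15/36 = 0.4167
r_new = n·r_full / (1 + (n − 1)·r_full) = 0.2039 / 0.7145 ≈ 0.2854

0.29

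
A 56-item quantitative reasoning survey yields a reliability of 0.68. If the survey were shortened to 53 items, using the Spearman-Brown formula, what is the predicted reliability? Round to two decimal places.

n = 53/56 = 0.9464
r_new = 0.9464·0.68 / [1 + (0.9464 − 1)·0.68]
     = 0.6436 / 0.9636 = 0.6679

0.67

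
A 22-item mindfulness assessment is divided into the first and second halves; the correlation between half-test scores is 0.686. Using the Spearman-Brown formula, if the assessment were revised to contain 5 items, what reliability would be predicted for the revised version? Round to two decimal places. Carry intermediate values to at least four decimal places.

Spearman-Brown correction (n = 2): r_full = 2·0.686/(1 + 0.686) = 0.8138
Then adjust to 5 items: n = 5/22 = 0.2273
r_new = n·r_full / (1 + (n − 1)·r_full) = 0.1850 / 0.3712 ≈ 0.4984

0.50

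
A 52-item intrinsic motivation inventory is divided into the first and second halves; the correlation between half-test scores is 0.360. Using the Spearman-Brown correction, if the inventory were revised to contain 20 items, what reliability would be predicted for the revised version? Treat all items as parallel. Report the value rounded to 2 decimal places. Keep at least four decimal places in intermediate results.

First correct the split-half correlation to full-test reliability: r_full = 2 × 0.360 / (1 + 0.360) ≈ 0.5294
Then adjust to 20 items: n = 20/52 = 0.3846
r_new = n·r_full / (1 + (n − 1)·r_full) = 0.2036 / 0.6742 ≈ 0.3020

0.30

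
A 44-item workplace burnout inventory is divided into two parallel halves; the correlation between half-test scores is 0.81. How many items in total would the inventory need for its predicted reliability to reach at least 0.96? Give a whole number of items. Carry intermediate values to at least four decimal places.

Corrected full-test reliability: r_full = 2 × 0.81 / (1 + 0.81) ≈ 0.8950
n = r_tgt(1 − r_full) / [r_full(1 − r_tgt)] = 0.96 × 0.1050 / (0.8950 × 0.04) ≈ 2.8156
Items = 2.8156 × 44 ≈ 123.89 → 124

124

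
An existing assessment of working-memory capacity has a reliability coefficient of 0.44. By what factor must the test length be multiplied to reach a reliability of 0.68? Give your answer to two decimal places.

Spearman-Brown solved for the length factor n:
n = r_target (1 − r_old) / [ r_old (1 − r_target) ]
n = 0.68(1 − 0.44) / [0.44(1 − 0.68)]
n = 0.3808 / 0.1408 ≈ 2.7045

2.70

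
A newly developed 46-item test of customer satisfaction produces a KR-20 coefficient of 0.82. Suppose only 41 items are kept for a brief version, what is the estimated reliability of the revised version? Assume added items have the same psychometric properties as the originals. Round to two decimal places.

0.80

n = 41/46 = 0.8913
Apply the Spearman-Brown prophecy formula, r' = nr / [1 + (n − 1)r]:
r_new = 0.8913·0.82 / [1 + (0.8913 − 1)·0.82]
r_new = 0.7309 / 0.9109 ≈ 0.8024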